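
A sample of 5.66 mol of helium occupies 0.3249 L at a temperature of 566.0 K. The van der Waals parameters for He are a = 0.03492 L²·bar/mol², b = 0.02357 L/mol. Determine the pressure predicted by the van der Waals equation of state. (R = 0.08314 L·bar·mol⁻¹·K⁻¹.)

P = nRT/(V − nb) − a n²/V²
nRT/(V − nb) = (5.66)(0.08314)(566.0)/(0.3249 − 5.66×0.02357) = 266.34/0.19149 = 1390.9 bar
a n²/V² = (0.03492)(5.66)²/(0.3249)² = 10.598 bar
P = 1390.9 − 10.598 = 1380 bar

P ≈ 1380 bar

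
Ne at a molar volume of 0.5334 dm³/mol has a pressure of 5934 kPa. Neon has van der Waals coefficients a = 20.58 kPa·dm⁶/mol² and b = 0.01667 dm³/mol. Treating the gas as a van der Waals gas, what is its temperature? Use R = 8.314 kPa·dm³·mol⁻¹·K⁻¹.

T ≈ 373.3 K

T = (P + a/V_m²)(V_m − b)/R
P + a/V_m² = 5934 + 20.58/(0.5334)² = 6006.3 kPa
V_m − b = 0.5334 − 0.01667 = 0.51673 dm³/mol
T = (6006.3)(0.51673)/8.314 = 373.3 K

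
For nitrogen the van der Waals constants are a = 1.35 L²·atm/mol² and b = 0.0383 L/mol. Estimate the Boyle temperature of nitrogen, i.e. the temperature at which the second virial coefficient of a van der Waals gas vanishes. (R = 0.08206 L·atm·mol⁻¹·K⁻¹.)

T_B ≈ 429.5 K

For a van der Waals gas the second virial coefficient B₂ = b − a/(RT) vanishes at T_B = a/(Rb).
T_B = 1.35/(0.08206×0.0383) = 1.35/0.0031429 = 429.5 K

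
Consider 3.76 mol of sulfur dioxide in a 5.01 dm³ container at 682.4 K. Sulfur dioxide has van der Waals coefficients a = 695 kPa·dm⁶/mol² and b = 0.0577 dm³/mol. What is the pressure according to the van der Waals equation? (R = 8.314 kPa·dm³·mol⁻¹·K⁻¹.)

P = nRT/(V − nb) − a n²/V²
nRT/(V − nb) = (3.76)(8.314)(682.4)/(5.01 − 3.76×0.0577) = 21332/4.7930 = 4450.7 kPa
a n²/V² = (695)(3.76)²/(5.01)² = 391.46 kPa
P = 4450.7 − 391.46 = 4059 kPa

P ≈ 4059 kPa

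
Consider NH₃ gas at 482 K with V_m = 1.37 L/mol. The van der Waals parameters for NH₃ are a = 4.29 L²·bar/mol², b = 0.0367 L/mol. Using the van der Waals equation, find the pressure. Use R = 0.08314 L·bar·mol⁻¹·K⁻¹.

P = RT/(V_m − b) − a/V_m²
RT/(V_m − b) = (0.08314)(482)/(1.37 − 0.0367) = 40.073/1.3333 = 30.056 bar
a/V_m² = 4.29/(1.37)² = 2.2857 bar
P = 30.056 − 2.2857 = 27.77 bar

P ≈ 27.77 bar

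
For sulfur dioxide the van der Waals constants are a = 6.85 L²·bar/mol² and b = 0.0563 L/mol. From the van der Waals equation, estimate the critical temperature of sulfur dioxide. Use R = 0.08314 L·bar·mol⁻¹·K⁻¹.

T_c ≈ 433.6 K

For a van der Waals gas, T_c = 8a/(27Rb).
T_c = 8×6.85/(27×0.08314×0.0563) = 54.800/0.12638 = 433.6 K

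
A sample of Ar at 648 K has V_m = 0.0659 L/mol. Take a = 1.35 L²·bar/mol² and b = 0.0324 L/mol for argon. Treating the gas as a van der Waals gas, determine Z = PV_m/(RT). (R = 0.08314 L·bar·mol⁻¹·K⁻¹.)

P = RT/(V_m − b) − a/V_m² = (0.08314)(648)/(0.0659 − 0.0324) − 1.35/(0.0659)²
  = 53.875/0.033500 − 310.86 = 1608.2 − 310.86 = 1297.3 bar
Z = PV_m/(RT) = (1297.3)(0.0659)/((0.08314)(648)) = 85.492/53.875 = 1.587

Z ≈ 1.587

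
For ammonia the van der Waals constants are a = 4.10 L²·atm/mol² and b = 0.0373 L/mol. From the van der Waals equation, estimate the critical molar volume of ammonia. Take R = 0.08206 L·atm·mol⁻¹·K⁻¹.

For a van der Waals gas, V_m,c = 3b.
V_m,c = 3×0.0373 = 0.1119 L/mol

V_m,c ≈ 0.1119 L/mol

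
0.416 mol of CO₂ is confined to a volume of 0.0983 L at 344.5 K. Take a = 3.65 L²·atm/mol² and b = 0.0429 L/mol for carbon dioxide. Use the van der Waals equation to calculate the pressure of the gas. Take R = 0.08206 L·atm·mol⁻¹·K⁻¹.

P ≈ 80.80 atm

P = nRT/(V − nb) − a n²/V²
nRT/(V − nb) = (0.416)(0.08206)(344.5)/(0.0983 − 0.416×0.0429) = 11.760/0.080454 = 146.17 atm
a n²/V² = (3.65)(0.416)²/(0.0983)² = 65.369 atm
P = 146.17 − 65.369 = 80.80 atm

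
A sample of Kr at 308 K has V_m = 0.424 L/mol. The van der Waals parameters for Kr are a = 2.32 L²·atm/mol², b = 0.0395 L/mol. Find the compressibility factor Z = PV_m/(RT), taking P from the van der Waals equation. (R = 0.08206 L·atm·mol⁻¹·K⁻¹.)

Z ≈ 0.8862

P = RT/(V_m − b) − a/V_m² = (0.08206)(308)/(0.424 − 0.0395) − 2.32/(0.424)²
  = 25.274/0.38450 − 12.905 = 65.732 − 12.905 = 52.827 atm
Z = PV_m/(RT) = (52.827)(0.424)/((0.08206)(308)) = 22.399/25.274 = 0.8862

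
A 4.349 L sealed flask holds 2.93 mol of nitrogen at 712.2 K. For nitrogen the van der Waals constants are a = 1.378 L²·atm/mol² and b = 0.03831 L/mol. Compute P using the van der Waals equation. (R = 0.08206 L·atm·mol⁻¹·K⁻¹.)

P ≈ 39.79 atm

P = nRT/(V − nb) − a n²/V²
nRT/(V − nb) = (2.93)(0.08206)(712.2)/(4.349 − 2.93×0.03831) = 171.24/4.2368 = 40.417 atm
a n²/V² = (1.378)(2.93)²/(4.349)² = 0.62547 atm
P = 40.417 − 0.62547 = 39.79 atm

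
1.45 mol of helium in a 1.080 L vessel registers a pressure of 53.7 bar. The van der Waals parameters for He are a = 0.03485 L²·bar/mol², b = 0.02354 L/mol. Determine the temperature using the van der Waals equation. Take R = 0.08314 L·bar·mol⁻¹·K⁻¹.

T ≈ 466.4 K

T = (P + a n²/V²)(V − nb)/(nR)
P + a n²/V² = 53.7 + (0.03485)(1.45)²/(1.080)² = 53.763 bar
V − nb = 1.080 − (1.45)(0.02354) = 1.0459 L
T = (53.763)(1.0459)/((1.45)(0.08314)) = 466.4 K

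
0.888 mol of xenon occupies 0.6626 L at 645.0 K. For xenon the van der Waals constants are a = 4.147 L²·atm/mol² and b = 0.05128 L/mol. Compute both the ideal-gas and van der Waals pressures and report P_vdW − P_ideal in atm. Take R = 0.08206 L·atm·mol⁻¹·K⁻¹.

ΔP ≈ -2.214 atm

Ideal: P_ideal = nRT/V = (0.888)(0.08206)(645.0)/0.6626 = 70.9337 atm
vdW: P = nRT/(V − nb) − a n²/V² = 47.0007/0.617063 − 3.27009/0.439039 = 76.1684 − 7.44829 = 68.7201 atm
ΔP = 68.7201 − 70.9337 = -2.214 atm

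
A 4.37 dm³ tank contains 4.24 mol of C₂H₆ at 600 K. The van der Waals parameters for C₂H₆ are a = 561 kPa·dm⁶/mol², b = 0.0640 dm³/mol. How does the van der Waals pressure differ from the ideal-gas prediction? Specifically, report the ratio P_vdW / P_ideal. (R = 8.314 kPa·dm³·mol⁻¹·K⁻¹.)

Ideal: P_ideal = nRT/V = (4.24)(8.314)(600)/4.37 = 4840.00 kPa
vdW: P = nRT/(V − nb) − a n²/V² = 21150.8/4.09864 − 10085.4/19.0969 = 5160.44 − 528.117 = 4632.32 kPa
Ratio = 4632.32/4840.00 = 0.9571

P_vdW / P_ideal ≈ 0.9571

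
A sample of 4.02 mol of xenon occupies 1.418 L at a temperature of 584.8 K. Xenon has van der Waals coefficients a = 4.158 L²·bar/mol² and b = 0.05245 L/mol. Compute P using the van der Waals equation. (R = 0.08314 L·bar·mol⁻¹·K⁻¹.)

P = nRT/(V − nb) − a n²/V²
nRT/(V − nb) = (4.02)(0.08314)(584.8)/(1.418 − 4.02×0.05245) = 195.45/1.2072 = 161.90 bar
a n²/V² = (4.158)(4.02)²/(1.418)² = 33.418 bar
P = 161.90 − 33.418 = 128.5 bar

P ≈ 128.5 bar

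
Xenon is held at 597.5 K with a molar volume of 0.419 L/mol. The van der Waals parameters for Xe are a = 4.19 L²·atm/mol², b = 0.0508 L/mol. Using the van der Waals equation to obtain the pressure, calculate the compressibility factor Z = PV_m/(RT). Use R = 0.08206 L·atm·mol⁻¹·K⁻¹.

Z ≈ 0.9340

P = RT/(V_m − b) − a/V_m² = (0.08206)(597.5)/(0.419 − 0.0508) − 4.19/(0.419)²
  = 49.031/0.36820 − 23.866 = 133.16 − 23.866 = 109.29 atm
Z = PV_m/(RT) = (109.29)(0.419)/((0.08206)(597.5)) = 45.793/49.031 = 0.9340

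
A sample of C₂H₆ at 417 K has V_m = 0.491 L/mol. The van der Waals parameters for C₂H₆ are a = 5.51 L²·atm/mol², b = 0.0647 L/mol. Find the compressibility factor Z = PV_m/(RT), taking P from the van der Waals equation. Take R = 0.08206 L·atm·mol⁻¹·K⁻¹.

Z ≈ 0.8238

P = RT/(V_m − b) − a/V_m² = (0.08206)(417)/(0.491 − 0.0647) − 5.51/(0.491)²
  = 34.219/0.42630 − 22.855 = 80.270 − 22.855 = 57.415 atm
Z = PV_m/(RT) = (57.415)(0.491)/((0.08206)(417)) = 28.191/34.219 = 0.8238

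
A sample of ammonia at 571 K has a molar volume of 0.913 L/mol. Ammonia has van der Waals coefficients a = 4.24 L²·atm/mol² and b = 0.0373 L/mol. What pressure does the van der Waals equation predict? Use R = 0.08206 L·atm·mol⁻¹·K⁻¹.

P ≈ 48.42 atm

P = RT/(V_m − b) − a/V_m²
RT/(V_m − b) = (0.08206)(571)/(0.913 − 0.0373) = 46.856/0.87570 = 53.507 atm
a/V_m² = 4.24/(0.913)² = 5.0866 atm
P = 53.507 − 5.0866 = 48.42 atm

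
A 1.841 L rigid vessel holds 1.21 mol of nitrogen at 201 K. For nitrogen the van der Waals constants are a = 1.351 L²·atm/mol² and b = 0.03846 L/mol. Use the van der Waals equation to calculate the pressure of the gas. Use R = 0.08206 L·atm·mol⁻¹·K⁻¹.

P = nRT/(V − nb) − a n²/V²
nRT/(V − nb) = (1.21)(0.08206)(201)/(1.841 − 1.21×0.03846) = 19.958/1.7945 = 11.122 atm
a n²/V² = (1.351)(1.21)²/(1.841)² = 0.58360 atm
P = 11.122 − 0.58360 = 10.54 atm

P ≈ 10.54 atm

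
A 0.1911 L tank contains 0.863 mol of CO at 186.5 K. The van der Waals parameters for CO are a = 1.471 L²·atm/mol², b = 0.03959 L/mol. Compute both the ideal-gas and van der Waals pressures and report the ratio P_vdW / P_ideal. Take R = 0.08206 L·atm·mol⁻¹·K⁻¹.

Ideal: P_ideal = nRT/V = (0.863)(0.08206)(186.5)/0.1911 = 69.1131 atm
vdW: P = nRT/(V − nb) − a n²/V² = 13.2075/0.156934 − 1.09556/0.0365192 = 84.1596 − 29.9996 = 54.1600 atm
Ratio = 54.1600/69.1131 = 0.7836

P_vdW / P_ideal ≈ 0.7836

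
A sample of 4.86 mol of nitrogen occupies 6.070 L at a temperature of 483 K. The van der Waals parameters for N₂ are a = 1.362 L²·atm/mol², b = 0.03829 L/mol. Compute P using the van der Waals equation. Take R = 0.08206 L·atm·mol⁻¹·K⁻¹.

P ≈ 31.86 atm

P = nRT/(V − nb) − a n²/V²
nRT/(V − nb) = (4.86)(0.08206)(483)/(6.070 − 4.86×0.03829) = 192.63/5.8839 = 32.738 atm
a n²/V² = (1.362)(4.86)²/(6.070)² = 0.87312 atm
P = 32.738 − 0.87312 = 31.86 atm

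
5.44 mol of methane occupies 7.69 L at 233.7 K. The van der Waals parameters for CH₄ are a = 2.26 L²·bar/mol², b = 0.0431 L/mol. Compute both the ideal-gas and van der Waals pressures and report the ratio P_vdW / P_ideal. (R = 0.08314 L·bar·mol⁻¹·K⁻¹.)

P_vdW / P_ideal ≈ 0.9492

Ideal: P_ideal = nRT/V = (5.44)(0.08314)(233.7)/7.69 = 13.7449 bar
vdW: P = nRT/(V − nb) − a n²/V² = 105.698/7.45554 − 66.8815/59.1361 = 14.1771 − 1.13098 = 13.0461 bar
Ratio = 13.0461/13.7449 = 0.9492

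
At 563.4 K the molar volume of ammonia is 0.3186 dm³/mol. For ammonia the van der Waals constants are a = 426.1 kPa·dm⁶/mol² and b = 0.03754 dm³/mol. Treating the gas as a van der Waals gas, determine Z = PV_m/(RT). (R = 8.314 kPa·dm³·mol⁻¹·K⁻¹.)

Z ≈ 0.8480

P = RT/(V_m − b) − a/V_m² = (8.314)(563.4)/(0.3186 − 0.03754) − 426.1/(0.3186)²
  = 4684.1/0.28106 − 4197.8 = 16666 − 4197.8 = 12468 kPa
Z = PV_m/(RT) = (12468)(0.3186)/((8.314)(563.4)) = 3972.3/4684.1 = 0.8480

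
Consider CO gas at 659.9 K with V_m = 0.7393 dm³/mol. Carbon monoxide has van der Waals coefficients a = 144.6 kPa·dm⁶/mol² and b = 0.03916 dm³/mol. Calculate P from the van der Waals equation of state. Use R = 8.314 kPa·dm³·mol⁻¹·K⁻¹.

P = RT/(V_m − b) − a/V_m²
RT/(V_m − b) = (8.314)(659.9)/(0.7393 − 0.03916) = 5486.4/0.70014 = 7836.1 kPa
a/V_m² = 144.6/(0.7393)² = 264.56 kPa
P = 7836.1 − 264.56 = 7572 kPa

P ≈ 7572 kPa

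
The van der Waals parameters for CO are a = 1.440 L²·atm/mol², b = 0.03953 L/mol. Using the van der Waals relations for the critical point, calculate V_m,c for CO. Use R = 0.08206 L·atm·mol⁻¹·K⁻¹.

For a van der Waals gas, V_m,c = 3b.
V_m,c = 3×0.03953 = 0.1186 L/mol

V_m,c ≈ 0.1186 L/mol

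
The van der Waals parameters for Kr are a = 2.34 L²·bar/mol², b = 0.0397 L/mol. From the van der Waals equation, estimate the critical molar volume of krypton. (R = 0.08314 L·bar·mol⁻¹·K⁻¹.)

V_m,c ≈ 0.1191 L/mol

For a van der Waals gas, V_m,c = 3b.
V_m,c = 3×0.0397 = 0.1191 L/mol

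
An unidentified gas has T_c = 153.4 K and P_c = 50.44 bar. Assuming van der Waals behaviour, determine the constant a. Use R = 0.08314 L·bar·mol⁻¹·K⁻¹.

From T_c = 8a/(27Rb) and P_c = a/(27b²): a = 27 R² T_c²/(64 P_c).
a = 27×(0.08314)²×(153.4)²/(64×50.44) = 4391.7/3228.2 = 1.360 L²·bar/mol²

a ≈ 1.360 L²·bar/mol²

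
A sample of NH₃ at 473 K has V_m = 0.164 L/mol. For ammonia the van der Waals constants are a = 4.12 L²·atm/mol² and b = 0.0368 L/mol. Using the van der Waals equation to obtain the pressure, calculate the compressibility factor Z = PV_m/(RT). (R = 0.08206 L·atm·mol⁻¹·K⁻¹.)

P = RT/(V_m − b) − a/V_m² = (0.08206)(473)/(0.164 − 0.0368) − 4.12/(0.164)²
  = 38.814/0.12720 − 153.18 = 305.14 − 153.18 = 151.96 atm
Z = PV_m/(RT) = (151.96)(0.164)/((0.08206)(473)) = 24.921/38.814 = 0.6421

Z ≈ 0.6421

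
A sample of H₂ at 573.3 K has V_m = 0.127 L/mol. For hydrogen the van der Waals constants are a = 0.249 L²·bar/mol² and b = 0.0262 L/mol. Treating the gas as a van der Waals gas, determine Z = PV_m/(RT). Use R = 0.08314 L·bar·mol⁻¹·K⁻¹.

Z ≈ 1.219

P = RT/(V_m − b) − a/V_m² = (0.08314)(573.3)/(0.127 − 0.0262) − 0.249/(0.127)²
  = 47.664/0.10080 − 15.438 = 472.86 − 15.438 = 457.42 bar
Z = PV_m/(RT) = (457.42)(0.127)/((0.08314)(573.3)) = 58.092/47.664 = 1.219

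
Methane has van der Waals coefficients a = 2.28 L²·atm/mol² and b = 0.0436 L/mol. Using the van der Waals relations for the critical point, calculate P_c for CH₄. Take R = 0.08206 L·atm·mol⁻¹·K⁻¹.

For a van der Waals gas, P_c = a/(27b²).
P_c = 2.28/(27×(0.0436)²) = 2.28/0.051326 = 44.42 atm

P_c ≈ 44.42 atm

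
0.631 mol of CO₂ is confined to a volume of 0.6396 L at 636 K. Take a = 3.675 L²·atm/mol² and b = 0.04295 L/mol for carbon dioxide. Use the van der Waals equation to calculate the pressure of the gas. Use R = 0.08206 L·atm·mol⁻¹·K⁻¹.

P ≈ 50.19 atm

P = nRT/(V − nb) − a n²/V²
nRT/(V − nb) = (0.631)(0.08206)(636)/(0.6396 − 0.631×0.04295) = 32.932/0.61250 = 53.767 atm
a n²/V² = (3.675)(0.631)²/(0.6396)² = 3.5768 atm
P = 53.767 − 3.5768 = 50.19 atm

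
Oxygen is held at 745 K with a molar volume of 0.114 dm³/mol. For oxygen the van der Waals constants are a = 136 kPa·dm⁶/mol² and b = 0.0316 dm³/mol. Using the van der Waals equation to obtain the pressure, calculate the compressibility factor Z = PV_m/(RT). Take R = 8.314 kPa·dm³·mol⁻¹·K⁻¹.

P = RT/(V_m − b) − a/V_m² = (8.314)(745)/(0.114 − 0.0316) − 136/(0.114)²
  = 6193.9/0.082400 − 10465 = 75169 − 10465 = 64704 kPa
Z = PV_m/(RT) = (64704)(0.114)/((8.314)(745)) = 7376.3/6193.9 = 1.191

Z ≈ 1.191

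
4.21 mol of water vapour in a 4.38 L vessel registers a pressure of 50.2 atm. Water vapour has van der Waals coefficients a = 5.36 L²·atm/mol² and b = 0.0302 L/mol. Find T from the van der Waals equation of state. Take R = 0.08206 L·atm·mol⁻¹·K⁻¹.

T ≈ 678.9 K

T = (P + a n²/V²)(V − nb)/(nR)
P + a n²/V² = 50.2 + (5.36)(4.21)²/(4.38)² = 55.152 atm
V − nb = 4.38 − (4.21)(0.0302) = 4.2529 L
T = (55.152)(4.2529)/((4.21)(0.08206)) = 678.9 K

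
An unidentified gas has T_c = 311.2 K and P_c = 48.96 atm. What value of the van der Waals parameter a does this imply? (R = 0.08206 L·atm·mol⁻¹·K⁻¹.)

From T_c = 8a/(27Rb) and P_c = a/(27b²): a = 27 R² T_c²/(64 P_c).
a = 27×(0.08206)²×(311.2)²/(64×48.96) = 17608/3133.4 = 5.619 L²·atm/mol²

a ≈ 5.619 L²·atm/mol²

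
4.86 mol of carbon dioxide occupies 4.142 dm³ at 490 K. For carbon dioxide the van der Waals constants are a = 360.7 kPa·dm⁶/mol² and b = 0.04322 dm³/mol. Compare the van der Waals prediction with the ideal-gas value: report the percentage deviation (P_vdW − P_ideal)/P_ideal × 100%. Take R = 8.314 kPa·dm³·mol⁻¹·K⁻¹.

Ideal: P_ideal = nRT/V = (4.86)(8.314)(490)/4.142 = 4780.05 kPa
vdW: P = nRT/(V − nb) − a n²/V² = 19799.0/3.93195 − 8519.59/17.1562 = 5035.41 − 496.590 = 4538.82 kPa
% deviation = (4538.82 − 4780.05)/4780.05 × 100% = -5.05%

-5.05 %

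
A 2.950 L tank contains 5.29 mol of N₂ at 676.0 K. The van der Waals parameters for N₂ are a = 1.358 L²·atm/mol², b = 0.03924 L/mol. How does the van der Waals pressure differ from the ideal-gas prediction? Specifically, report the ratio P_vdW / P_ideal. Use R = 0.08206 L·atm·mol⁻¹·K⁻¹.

Ideal: P_ideal = nRT/V = (5.29)(0.08206)(676.0)/2.950 = 99.4745 atm
vdW: P = nRT/(V − nb) − a n²/V² = 293.450/2.74242 − 38.0024/8.70250 = 107.004 − 4.36684 = 102.637 atm
Ratio = 102.637/99.4745 = 1.032

P_vdW / P_ideal ≈ 1.032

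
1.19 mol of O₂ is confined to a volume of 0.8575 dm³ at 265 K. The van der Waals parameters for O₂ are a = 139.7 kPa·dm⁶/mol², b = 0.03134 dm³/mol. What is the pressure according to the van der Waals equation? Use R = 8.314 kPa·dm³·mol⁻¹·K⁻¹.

P = nRT/(V − nb) − a n²/V²
nRT/(V − nb) = (1.19)(8.314)(265)/(0.8575 − 1.19×0.03134) = 2621.8/0.82021 = 3196.5 kPa
a n²/V² = (139.7)(1.19)²/(0.8575)² = 269.04 kPa
P = 3196.5 − 269.04 = 2927 kPa

P ≈ 2927 kPa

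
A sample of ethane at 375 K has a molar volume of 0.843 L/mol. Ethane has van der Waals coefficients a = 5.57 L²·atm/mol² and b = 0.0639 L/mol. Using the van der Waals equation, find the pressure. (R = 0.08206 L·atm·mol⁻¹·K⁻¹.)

P ≈ 31.66 atm

P = RT/(V_m − b) − a/V_m²
RT/(V_m − b) = (0.08206)(375)/(0.843 − 0.0639) = 30.773/0.77910 = 39.498 atm
a/V_m² = 5.57/(0.843)² = 7.8379 atm
P = 39.498 − 7.8379 = 31.66 atm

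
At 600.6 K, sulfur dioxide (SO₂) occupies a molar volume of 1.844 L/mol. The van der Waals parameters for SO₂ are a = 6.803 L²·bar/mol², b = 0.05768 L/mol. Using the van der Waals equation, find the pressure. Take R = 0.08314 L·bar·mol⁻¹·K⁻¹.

P ≈ 25.95 bar

P = RT/(V_m − b) − a/V_m²
RT/(V_m − b) = (0.08314)(600.6)/(1.844 − 0.05768) = 49.934/1.7863 = 27.954 bar
a/V_m² = 6.803/(1.844)² = 2.0007 bar
P = 27.954 − 2.0007 = 25.95 bar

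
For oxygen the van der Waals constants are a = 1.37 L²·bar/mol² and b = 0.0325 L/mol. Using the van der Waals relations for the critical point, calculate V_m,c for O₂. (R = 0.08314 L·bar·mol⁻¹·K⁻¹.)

V_m,c ≈ 0.09750 L/mol

For a van der Waals gas, V_m,c = 3b.
V_m,c = 3×0.0325 = 0.09750 L/mol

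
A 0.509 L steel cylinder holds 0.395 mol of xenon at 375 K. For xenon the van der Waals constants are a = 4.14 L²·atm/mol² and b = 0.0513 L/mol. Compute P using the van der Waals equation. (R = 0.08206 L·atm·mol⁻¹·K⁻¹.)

P = nRT/(V − nb) − a n²/V²
nRT/(V − nb) = (0.395)(0.08206)(375)/(0.509 − 0.395×0.0513) = 12.155/0.48874 = 24.870 atm
a n²/V² = (4.14)(0.395)²/(0.509)² = 2.4932 atm
P = 24.870 − 2.4932 = 22.38 atm

P ≈ 22.38 atm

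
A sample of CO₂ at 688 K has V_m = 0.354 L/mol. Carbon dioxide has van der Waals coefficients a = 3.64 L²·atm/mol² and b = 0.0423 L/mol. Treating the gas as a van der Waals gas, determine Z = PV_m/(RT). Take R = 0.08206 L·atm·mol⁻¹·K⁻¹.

Z ≈ 0.9536

P = RT/(V_m − b) − a/V_m² = (0.08206)(688)/(0.354 − 0.0423) − 3.64/(0.354)²
  = 56.457/0.31170 − 29.047 = 181.13 − 29.047 = 152.08 atm
Z = PV_m/(RT) = (152.08)(0.354)/((0.08206)(688)) = 53.836/56.457 = 0.9536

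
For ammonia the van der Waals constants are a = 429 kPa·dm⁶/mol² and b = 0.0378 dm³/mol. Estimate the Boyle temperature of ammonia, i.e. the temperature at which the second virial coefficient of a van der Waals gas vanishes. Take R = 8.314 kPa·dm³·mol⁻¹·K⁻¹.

T_B ≈ 1365 K

For a van der Waals gas the second virial coefficient B₂ = b − a/(RT) vanishes at T_B = a/(Rb).
T_B = 429/(8.314×0.0378) = 429/0.31427 = 1365 K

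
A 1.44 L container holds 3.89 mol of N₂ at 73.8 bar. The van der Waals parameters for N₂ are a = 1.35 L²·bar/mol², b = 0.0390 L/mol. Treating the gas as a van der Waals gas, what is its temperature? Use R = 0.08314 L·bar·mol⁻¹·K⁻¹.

T = (P + a n²/V²)(V − nb)/(nR)
P + a n²/V² = 73.8 + (1.35)(3.89)²/(1.44)² = 83.652 bar
V − nb = 1.44 − (3.89)(0.0390) = 1.2883 L
T = (83.652)(1.2883)/((3.89)(0.08314)) = 333.2 K

T ≈ 333.2 K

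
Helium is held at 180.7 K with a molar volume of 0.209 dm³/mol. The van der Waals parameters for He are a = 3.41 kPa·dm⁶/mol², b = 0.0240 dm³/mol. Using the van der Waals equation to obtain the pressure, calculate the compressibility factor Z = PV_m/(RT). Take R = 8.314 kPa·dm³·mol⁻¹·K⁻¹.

Z ≈ 1.119

P = RT/(V_m − b) − a/V_m² = (8.314)(180.7)/(0.209 − 0.0240) − 3.41/(0.209)²
  = 1502.3/0.18500 − 78.066 = 8120.5 − 78.066 = 8042.4 kPa
Z = PV_m/(RT) = (8042.4)(0.209)/((8.314)(180.7)) = 1680.9/1502.3 = 1.119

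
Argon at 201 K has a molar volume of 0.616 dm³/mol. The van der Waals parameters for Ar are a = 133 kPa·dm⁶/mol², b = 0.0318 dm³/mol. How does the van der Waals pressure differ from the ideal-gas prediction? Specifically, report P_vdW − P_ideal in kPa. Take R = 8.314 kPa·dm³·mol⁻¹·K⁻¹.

ΔP ≈ -202.8 kPa

Ideal: P_ideal = RT/V_m = (8.314)(201)/0.616 = 2712.85 kPa
vdW: P = RT/(V_m − b) − a/V_m² = 1671.11/0.584200 − 133/0.379456 = 2860.51 − 350.502 = 2510.01 kPa
ΔP = 2510.01 − 2712.85 = -202.8 kPa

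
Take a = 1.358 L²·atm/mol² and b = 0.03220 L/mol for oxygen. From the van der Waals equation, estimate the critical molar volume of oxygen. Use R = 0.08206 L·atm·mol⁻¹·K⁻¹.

For a van der Waals gas, V_m,c = 3b.
V_m,c = 3×0.03220 = 0.09660 L/mol

V_m,c ≈ 0.09660 L/mol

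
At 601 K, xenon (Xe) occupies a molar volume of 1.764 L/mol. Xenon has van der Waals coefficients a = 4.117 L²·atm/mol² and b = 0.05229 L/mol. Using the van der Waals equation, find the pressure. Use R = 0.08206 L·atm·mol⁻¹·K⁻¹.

P = RT/(V_m − b) − a/V_m²
RT/(V_m − b) = (0.08206)(601)/(1.764 − 0.05229) = 49.318/1.7117 = 28.812 atm
a/V_m² = 4.117/(1.764)² = 1.3231 atm
P = 28.812 − 1.3231 = 27.49 atm

P ≈ 27.49 atm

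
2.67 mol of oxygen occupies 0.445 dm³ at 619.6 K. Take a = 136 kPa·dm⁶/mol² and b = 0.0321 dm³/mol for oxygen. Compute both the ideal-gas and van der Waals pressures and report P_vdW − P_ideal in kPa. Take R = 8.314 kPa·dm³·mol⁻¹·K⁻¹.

ΔP ≈ 2477 kPa

Ideal: P_ideal = nRT/V = (2.67)(8.314)(619.6)/0.445 = 30908.1 kPa
vdW: P = nRT/(V − nb) − a n²/V² = 13754.1/0.359293 − 969.530/0.198025 = 38281.0 − 4896.00 = 33385.0 kPa
ΔP = 33385.0 − 30908.1 = 2477 kPa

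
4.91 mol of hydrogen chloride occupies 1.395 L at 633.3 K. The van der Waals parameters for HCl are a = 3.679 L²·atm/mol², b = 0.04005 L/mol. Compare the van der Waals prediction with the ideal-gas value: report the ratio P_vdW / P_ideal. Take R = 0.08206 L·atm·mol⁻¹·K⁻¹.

Ideal: P_ideal = nRT/V = (4.91)(0.08206)(633.3)/1.395 = 182.915 atm
vdW: P = nRT/(V − nb) − a n²/V² = 255.166/1.19835 − 88.6937/1.94603 = 212.931 − 45.5767 = 167.354 atm
Ratio = 167.354/182.915 = 0.9149

P_vdW / P_ideal ≈ 0.9149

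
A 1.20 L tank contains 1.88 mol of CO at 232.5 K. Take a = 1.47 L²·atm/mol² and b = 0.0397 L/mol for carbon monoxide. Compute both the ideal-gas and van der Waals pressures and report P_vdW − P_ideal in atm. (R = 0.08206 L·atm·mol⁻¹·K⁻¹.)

Ideal: P_ideal = nRT/V = (1.88)(0.08206)(232.5)/1.20 = 29.8904 atm
vdW: P = nRT/(V − nb) − a n²/V² = 35.8684/1.12536 − 5.19557/1.44000 = 31.8728 − 3.60803 = 28.2648 atm
ΔP = 28.2648 − 29.8904 = -1.626 atm

ΔP ≈ -1.626 atm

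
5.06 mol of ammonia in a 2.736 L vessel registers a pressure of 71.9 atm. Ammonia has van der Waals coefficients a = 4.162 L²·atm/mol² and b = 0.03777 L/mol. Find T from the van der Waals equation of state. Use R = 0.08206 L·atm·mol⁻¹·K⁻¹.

T ≈ 527.9 K

T = (P + a n²/V²)(V − nb)/(nR)
P + a n²/V² = 71.9 + (4.162)(5.06)²/(2.736)² = 86.135 atm
V − nb = 2.736 − (5.06)(0.03777) = 2.5449 L
T = (86.135)(2.5449)/((5.06)(0.08206)) = 527.9 K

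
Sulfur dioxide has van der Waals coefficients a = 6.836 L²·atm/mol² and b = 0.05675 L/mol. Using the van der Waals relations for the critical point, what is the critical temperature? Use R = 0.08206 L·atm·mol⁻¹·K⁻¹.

T_c ≈ 434.9 K

For a van der Waals gas, T_c = 8a/(27Rb).
T_c = 8×6.836/(27×0.08206×0.05675) = 54.688/0.12574 = 434.9 K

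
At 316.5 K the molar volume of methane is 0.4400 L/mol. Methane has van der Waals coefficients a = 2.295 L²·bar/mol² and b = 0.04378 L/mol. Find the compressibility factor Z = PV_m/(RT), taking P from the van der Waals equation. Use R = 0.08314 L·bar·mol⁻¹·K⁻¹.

P = RT/(V_m − b) − a/V_m² = (0.08314)(316.5)/(0.4400 − 0.04378) − 2.295/(0.4400)²
  = 26.314/0.39622 − 11.854 = 66.413 − 11.854 = 54.559 bar
Z = PV_m/(RT) = (54.559)(0.4400)/((0.08314)(316.5)) = 24.006/26.314 = 0.9123

Z ≈ 0.9123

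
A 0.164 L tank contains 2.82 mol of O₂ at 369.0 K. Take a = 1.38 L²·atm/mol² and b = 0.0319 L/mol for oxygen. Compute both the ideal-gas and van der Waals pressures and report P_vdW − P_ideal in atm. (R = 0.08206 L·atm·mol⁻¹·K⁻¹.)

ΔP ≈ 224.6 atm

Ideal: P_ideal = nRT/V = (2.82)(0.08206)(369.0)/0.164 = 520.671 atm
vdW: P = nRT/(V − nb) − a n²/V² = 85.3900/0.0740420 − 10.9743/0.0268960 = 1153.26 − 408.027 = 745.23 atm
ΔP = 745.23 − 520.671 = 224.6 atm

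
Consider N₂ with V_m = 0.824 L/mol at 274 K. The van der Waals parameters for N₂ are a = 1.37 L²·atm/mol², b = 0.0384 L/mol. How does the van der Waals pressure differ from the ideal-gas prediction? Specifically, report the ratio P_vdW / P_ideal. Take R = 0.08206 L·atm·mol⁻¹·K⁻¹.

P_vdW / P_ideal ≈ 0.9749

Ideal: P_ideal = RT/V_m = (0.08206)(274)/0.824 = 27.2869 atm
vdW: P = RT/(V_m − b) − a/V_m² = 22.4844/0.785600 − 1.37/0.678976 = 28.6207 − 2.01774 = 26.6030 atm
Ratio = 26.6030/27.2869 = 0.9749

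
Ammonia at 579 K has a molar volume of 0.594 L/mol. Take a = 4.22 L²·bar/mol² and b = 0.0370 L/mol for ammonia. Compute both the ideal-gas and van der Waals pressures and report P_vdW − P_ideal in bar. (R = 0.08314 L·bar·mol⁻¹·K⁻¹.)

ΔP ≈ -6.577 bar

Ideal: P_ideal = RT/V_m = (0.08314)(579)/0.594 = 81.0405 bar
vdW: P = RT/(V_m − b) − a/V_m² = 48.1381/0.557000 − 4.22/0.352836 = 86.4239 − 11.9602 = 74.4637 bar
ΔP = 74.4637 − 81.0405 = -6.577 bar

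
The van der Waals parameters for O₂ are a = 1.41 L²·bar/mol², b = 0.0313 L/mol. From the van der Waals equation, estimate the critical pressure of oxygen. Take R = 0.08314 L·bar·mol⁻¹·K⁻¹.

P_c ≈ 53.30 bar

For a van der Waals gas, P_c = a/(27b²).
P_c = 1.41/(27×(0.0313)²) = 1.41/0.026452 = 53.30 bar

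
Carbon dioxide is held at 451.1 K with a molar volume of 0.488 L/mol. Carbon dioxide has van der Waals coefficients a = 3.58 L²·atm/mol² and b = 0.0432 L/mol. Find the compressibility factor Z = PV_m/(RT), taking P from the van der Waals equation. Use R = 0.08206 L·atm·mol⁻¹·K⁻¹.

Z ≈ 0.8989

P = RT/(V_m − b) − a/V_m² = (0.08206)(451.1)/(0.488 − 0.0432) − 3.58/(0.488)²
  = 37.017/0.44480 − 15.033 = 83.222 − 15.033 = 68.189 atm
Z = PV_m/(RT) = (68.189)(0.488)/((0.08206)(451.1)) = 33.276/37.017 = 0.8989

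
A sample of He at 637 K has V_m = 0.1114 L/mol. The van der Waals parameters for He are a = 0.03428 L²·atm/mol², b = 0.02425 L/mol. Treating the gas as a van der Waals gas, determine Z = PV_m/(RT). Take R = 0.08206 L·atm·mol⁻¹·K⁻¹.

P = RT/(V_m − b) − a/V_m² = (0.08206)(637)/(0.1114 − 0.02425) − 0.03428/(0.1114)²
  = 52.272/0.087150 − 2.7623 = 599.79 − 2.7623 = 597.03 atm
Z = PV_m/(RT) = (597.03)(0.1114)/((0.08206)(637)) = 66.509/52.272 = 1.272

Z ≈ 1.272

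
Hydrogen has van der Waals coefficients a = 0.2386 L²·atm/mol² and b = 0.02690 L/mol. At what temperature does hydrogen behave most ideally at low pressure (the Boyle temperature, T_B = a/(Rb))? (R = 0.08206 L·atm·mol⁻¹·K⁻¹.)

T_B ≈ 108.1 K

For a van der Waals gas the second virial coefficient B₂ = b − a/(RT) vanishes at T_B = a/(Rb).
T_B = 0.2386/(0.08206×0.02690) = 0.2386/0.0022074 = 108.1 K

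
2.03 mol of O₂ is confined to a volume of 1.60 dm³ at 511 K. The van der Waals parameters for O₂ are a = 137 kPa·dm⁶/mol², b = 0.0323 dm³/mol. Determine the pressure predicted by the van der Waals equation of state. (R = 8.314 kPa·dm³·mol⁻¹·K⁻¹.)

P ≈ 5400 kPa

P = nRT/(V − nb) − a n²/V²
nRT/(V − nb) = (2.03)(8.314)(511)/(1.60 − 2.03×0.0323) = 8624.4/1.5344 = 5620.7 kPa
a n²/V² = (137)(2.03)²/(1.60)² = 220.53 kPa
P = 5620.7 − 220.53 = 5400 kPa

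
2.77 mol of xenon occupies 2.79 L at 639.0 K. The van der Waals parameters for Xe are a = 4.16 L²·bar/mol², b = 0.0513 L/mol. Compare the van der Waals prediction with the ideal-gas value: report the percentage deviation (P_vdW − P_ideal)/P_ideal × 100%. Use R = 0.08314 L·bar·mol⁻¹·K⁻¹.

Ideal: P_ideal = nRT/V = (2.77)(0.08314)(639.0)/2.79 = 52.7456 bar
vdW: P = nRT/(V − nb) − a n²/V² = 147.160/2.64790 − 31.9193/7.78410 = 55.5761 − 4.10058 = 51.4755 bar
% deviation = (51.4755 − 52.7456)/52.7456 × 100% = -2.41%

-2.41 %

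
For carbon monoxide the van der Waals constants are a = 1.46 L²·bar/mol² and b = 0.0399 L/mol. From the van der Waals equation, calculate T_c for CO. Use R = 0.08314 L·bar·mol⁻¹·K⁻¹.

For a van der Waals gas, T_c = 8a/(27Rb).
T_c = 8×1.46/(27×0.08314×0.0399) = 11.680/0.089567 = 130.4 K

T_c ≈ 130.4 K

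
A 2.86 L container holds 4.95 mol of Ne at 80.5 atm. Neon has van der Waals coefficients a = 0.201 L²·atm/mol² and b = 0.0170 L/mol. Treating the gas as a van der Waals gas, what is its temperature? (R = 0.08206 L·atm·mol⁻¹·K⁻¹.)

T = (P + a n²/V²)(V − nb)/(nR)
P + a n²/V² = 80.5 + (0.201)(4.95)²/(2.86)² = 81.102 atm
V − nb = 2.86 − (4.95)(0.0170) = 2.7759 L
T = (81.102)(2.7759)/((4.95)(0.08206)) = 554.2 K

T ≈ 554.2 K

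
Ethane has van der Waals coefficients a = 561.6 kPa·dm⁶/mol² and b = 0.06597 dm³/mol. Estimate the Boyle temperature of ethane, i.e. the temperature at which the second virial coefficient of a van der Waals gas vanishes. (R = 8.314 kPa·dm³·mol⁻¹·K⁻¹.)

T_B ≈ 1024 K

For a van der Waals gas the second virial coefficient B₂ = b − a/(RT) vanishes at T_B = a/(Rb).
T_B = 561.6/(8.314×0.06597) = 561.6/0.54847 = 1024 K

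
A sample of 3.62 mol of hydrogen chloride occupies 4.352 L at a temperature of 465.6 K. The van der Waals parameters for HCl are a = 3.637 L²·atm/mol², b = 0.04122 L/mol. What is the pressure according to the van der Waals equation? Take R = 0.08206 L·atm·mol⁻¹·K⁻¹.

P = nRT/(V − nb) − a n²/V²
nRT/(V − nb) = (3.62)(0.08206)(465.6)/(4.352 − 3.62×0.04122) = 138.31/4.2028 = 32.909 atm
a n²/V² = (3.637)(3.62)²/(4.352)² = 2.5164 atm
P = 32.909 − 2.5164 = 30.39 atm

P ≈ 30.39 atm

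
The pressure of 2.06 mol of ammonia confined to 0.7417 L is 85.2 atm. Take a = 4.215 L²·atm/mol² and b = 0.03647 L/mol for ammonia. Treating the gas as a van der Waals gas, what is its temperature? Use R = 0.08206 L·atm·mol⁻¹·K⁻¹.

T ≈ 464.2 K

T = (P + a n²/V²)(V − nb)/(nR)
P + a n²/V² = 85.2 + (4.215)(2.06)²/(0.7417)² = 117.71 atm
V − nb = 0.7417 − (2.06)(0.03647) = 0.66657 L
T = (117.71)(0.66657)/((2.06)(0.08206)) = 464.2 K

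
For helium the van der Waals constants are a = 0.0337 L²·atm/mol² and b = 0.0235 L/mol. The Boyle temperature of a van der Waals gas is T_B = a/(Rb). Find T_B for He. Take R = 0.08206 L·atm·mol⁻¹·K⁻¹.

For a van der Waals gas the second virial coefficient B₂ = b − a/(RT) vanishes at T_B = a/(Rb).
T_B = 0.0337/(0.08206×0.0235) = 0.0337/0.0019284 = 17.48 K

T_B ≈ 17.48 K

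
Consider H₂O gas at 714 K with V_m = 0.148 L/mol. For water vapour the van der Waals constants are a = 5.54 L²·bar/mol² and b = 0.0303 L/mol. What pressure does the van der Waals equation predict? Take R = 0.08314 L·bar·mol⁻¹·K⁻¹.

P ≈ 251.4 bar

P = RT/(V_m − b) − a/V_m²
RT/(V_m − b) = (0.08314)(714)/(0.148 − 0.0303) = 59.362/0.11770 = 504.35 bar
a/V_m² = 5.54/(0.148)² = 252.92 bar
P = 504.35 − 252.92 = 251.4 bar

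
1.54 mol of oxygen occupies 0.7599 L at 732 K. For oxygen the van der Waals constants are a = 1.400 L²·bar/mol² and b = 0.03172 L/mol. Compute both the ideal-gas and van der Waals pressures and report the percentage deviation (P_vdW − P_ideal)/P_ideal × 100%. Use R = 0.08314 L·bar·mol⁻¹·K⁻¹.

2.21 %

Ideal: P_ideal = nRT/V = (1.54)(0.08314)(732)/0.7599 = 123.335 bar
vdW: P = nRT/(V − nb) − a n²/V² = 93.7221/0.711051 − 3.32024/0.577448 = 131.808 − 5.74985 = 126.058 bar
% deviation = (126.058 − 123.335)/123.335 × 100% = 2.21%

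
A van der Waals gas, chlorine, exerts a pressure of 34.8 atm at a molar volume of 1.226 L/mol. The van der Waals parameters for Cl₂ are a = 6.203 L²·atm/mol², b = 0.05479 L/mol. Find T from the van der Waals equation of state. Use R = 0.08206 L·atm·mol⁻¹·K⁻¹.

T ≈ 555.6 K

T = (P + a/V_m²)(V_m − b)/R
P + a/V_m² = 34.8 + 6.203/(1.226)² = 38.927 atm
V_m − b = 1.226 − 0.05479 = 1.1712 L/mol
T = (38.927)(1.1712)/0.08206 = 555.6 K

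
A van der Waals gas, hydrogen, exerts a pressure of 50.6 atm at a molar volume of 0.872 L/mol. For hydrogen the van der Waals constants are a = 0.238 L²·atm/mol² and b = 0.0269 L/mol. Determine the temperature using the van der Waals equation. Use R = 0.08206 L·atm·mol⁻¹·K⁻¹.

T = (P + a/V_m²)(V_m − b)/R
P + a/V_m² = 50.6 + 0.238/(0.872)² = 50.913 atm
V_m − b = 0.872 − 0.0269 = 0.84510 L/mol
T = (50.913)(0.84510)/0.08206 = 524.3 K

T ≈ 524.3 K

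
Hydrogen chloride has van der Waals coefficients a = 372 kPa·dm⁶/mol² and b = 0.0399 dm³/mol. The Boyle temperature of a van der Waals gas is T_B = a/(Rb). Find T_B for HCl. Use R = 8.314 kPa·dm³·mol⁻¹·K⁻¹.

T_B ≈ 1121 K

For a van der Waals gas the second virial coefficient B₂ = b − a/(RT) vanishes at T_B = a/(Rb).
T_B = 372/(8.314×0.0399) = 372/0.33173 = 1121 K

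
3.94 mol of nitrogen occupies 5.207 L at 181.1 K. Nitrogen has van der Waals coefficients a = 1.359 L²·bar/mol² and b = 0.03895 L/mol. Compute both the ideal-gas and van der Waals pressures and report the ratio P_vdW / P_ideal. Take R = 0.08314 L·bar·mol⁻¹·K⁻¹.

Ideal: P_ideal = nRT/V = (3.94)(0.08314)(181.1)/5.207 = 11.3930 bar
vdW: P = nRT/(V − nb) − a n²/V² = 59.3232/5.05354 − 21.0966/27.1128 = 11.7389 − 0.778105 = 10.9608 bar
Ratio = 10.9608/11.3930 = 0.9621

P_vdW / P_ideal ≈ 0.9621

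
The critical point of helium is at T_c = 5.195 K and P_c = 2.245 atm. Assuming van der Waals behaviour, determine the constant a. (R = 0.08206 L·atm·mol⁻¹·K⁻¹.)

From T_c = 8a/(27Rb) and P_c = a/(27b²): a = 27 R² T_c²/(64 P_c).
a = 27×(0.08206)²×(5.195)²/(64×2.245) = 4.9068/143.68 = 0.03415 L²·atm/mol²

a ≈ 0.03415 L²·atm/mol²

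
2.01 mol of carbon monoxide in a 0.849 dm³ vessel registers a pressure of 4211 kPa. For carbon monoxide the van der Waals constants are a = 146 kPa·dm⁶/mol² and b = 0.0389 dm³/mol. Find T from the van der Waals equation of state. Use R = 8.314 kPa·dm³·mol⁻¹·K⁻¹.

T = (P + a n²/V²)(V − nb)/(nR)
P + a n²/V² = 4211 + (146)(2.01)²/(0.849)² = 5029.3 kPa
V − nb = 0.849 − (2.01)(0.0389) = 0.77081 dm³
T = (5029.3)(0.77081)/((2.01)(8.314)) = 232.0 K

T ≈ 232.0 K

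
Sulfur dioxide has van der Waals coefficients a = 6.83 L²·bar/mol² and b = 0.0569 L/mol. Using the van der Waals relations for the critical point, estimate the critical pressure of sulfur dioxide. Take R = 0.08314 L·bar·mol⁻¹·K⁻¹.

P_c ≈ 78.13 bar

For a van der Waals gas, P_c = a/(27b²).
P_c = 6.83/(27×(0.0569)²) = 6.83/0.087415 = 78.13 bar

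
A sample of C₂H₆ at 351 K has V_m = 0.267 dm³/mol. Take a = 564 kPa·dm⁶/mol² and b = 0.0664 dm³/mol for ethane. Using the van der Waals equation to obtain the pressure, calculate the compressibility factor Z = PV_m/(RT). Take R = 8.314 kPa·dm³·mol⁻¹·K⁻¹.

Z ≈ 0.6072

P = RT/(V_m − b) − a/V_m² = (8.314)(351)/(0.267 − 0.0664) − 564/(0.267)²
  = 2918.2/0.20060 − 7911.5 = 14547 − 7911.5 = 6636 kPa
Z = PV_m/(RT) = (6636)(0.267)/((8.314)(351)) = 1771.8/2918.2 = 0.6072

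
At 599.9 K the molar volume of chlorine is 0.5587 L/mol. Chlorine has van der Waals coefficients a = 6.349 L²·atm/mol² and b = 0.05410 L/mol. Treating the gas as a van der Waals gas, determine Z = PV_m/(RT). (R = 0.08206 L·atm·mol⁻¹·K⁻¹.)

P = RT/(V_m − b) − a/V_m² = (0.08206)(599.9)/(0.5587 − 0.05410) − 6.349/(0.5587)²
  = 49.228/0.50460 − 20.340 = 97.558 − 20.340 = 77.218 atm
Z = PV_m/(RT) = (77.218)(0.5587)/((0.08206)(599.9)) = 43.142/49.228 = 0.8764

Z ≈ 0.8764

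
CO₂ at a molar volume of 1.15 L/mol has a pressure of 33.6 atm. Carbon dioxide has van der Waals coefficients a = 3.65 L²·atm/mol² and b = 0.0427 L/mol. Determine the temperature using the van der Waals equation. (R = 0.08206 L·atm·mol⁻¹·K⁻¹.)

T = (P + a/V_m²)(V_m − b)/R
P + a/V_m² = 33.6 + 3.65/(1.15)² = 36.360 atm
V_m − b = 1.15 − 0.0427 = 1.1073 L/mol
T = (36.360)(1.1073)/0.08206 = 490.6 K

T ≈ 490.6 K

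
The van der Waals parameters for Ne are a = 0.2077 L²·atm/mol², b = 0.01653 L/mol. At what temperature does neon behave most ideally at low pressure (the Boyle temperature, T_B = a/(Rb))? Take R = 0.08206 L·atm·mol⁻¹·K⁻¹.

For a van der Waals gas the second virial coefficient B₂ = b − a/(RT) vanishes at T_B = a/(Rb).
T_B = 0.2077/(0.08206×0.01653) = 0.2077/0.0013565 = 153.1 K

T_B ≈ 153.1 K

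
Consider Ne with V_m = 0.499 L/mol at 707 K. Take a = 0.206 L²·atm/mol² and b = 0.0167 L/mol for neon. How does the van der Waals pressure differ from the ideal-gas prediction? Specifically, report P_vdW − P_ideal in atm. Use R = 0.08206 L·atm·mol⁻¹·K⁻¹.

Ideal: P_ideal = RT/V_m = (0.08206)(707)/0.499 = 116.265 atm
vdW: P = RT/(V_m − b) − a/V_m² = 58.0164/0.482300 − 0.206/0.249001 = 120.291 − 0.827306 = 119.464 atm
ΔP = 119.464 − 116.265 = 3.20 atm

ΔP ≈ 3.20 atm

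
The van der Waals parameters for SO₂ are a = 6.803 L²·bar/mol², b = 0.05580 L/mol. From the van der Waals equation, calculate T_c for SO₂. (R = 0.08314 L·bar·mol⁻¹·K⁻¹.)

T_c ≈ 434.5 K

For a van der Waals gas, T_c = 8a/(27Rb).
T_c = 8×6.803/(27×0.08314×0.05580) = 54.424/0.12526 = 434.5 K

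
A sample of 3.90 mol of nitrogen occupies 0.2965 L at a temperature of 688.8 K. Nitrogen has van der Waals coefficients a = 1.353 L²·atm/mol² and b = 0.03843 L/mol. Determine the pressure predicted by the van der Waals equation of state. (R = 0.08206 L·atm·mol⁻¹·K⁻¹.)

P = nRT/(V − nb) − a n²/V²
nRT/(V − nb) = (3.90)(0.08206)(688.8)/(0.2965 − 3.90×0.03843) = 220.44/0.14662 = 1503.5 atm
a n²/V² = (1.353)(3.90)²/(0.2965)² = 234.09 atm
P = 1503.5 − 234.09 = 1269 atm

P ≈ 1269 atm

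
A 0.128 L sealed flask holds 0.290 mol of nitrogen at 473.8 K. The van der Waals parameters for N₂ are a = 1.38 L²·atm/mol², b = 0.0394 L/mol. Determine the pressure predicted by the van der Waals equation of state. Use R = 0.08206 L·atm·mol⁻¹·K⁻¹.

P = nRT/(V − nb) − a n²/V²
nRT/(V − nb) = (0.290)(0.08206)(473.8)/(0.128 − 0.290×0.0394) = 11.275/0.11657 = 96.723 atm
a n²/V² = (1.38)(0.290)²/(0.128)² = 7.0836 atm
P = 96.723 − 7.0836 = 89.64 atm

P ≈ 89.64 atm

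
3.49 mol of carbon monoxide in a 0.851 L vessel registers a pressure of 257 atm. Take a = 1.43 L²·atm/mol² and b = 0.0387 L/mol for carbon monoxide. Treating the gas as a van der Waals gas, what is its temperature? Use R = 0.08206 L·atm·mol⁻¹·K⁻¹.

T ≈ 702.6 K

T = (P + a n²/V²)(V − nb)/(nR)
P + a n²/V² = 257 + (1.43)(3.49)²/(0.851)² = 281.05 atm
V − nb = 0.851 − (3.49)(0.0387) = 0.71594 L
T = (281.05)(0.71594)/((3.49)(0.08206)) = 702.6 K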